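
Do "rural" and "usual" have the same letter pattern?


Pattern of "rural": [0, 1, 0, 2, 3]
Pattern of "usual": [0, 1, 0, 2, 3]
Patterns match
Same pattern = Yes


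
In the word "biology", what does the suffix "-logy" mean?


Suffix: -logy
Example: biology = bio- + -logy
Meaning = study of


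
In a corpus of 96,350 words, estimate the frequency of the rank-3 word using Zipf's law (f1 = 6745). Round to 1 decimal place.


Zipf's law: f(r) = f(1) / r
f(1) = 6745
f(3) = 6745 / 3
= 2248.3 occurrences


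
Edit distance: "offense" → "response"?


Word 1: "offense" (length 7)
Word 2: "response" (length 8)
One optimal edit sequence (insert/delete/substitute each cost 1):
  1. insert 'r'  (+1)
  2. substitute 'o' -> 'e'  (+1)
  3. substitute 'f' -> 's'  (+1)
  4. substitute 'f' -> 'p'  (+1)
  5. substitute 'e' -> 'o'  (+1)
  6. keep 'n'
  7. keep 's'
  8. keep 'e'
Total edit operations: 5
Edit distance = 5


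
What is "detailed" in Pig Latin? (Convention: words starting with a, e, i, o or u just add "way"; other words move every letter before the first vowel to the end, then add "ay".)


Word: "detailed"
Starts with consonant(s) → move to end, add 'ay'
Consonant cluster: "d"
Pig Latin = "etailedday"


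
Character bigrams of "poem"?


Word: "poem" (length 4)
Number of bigrams = 4 - 2 + 1 = 3
  Position 0: "po"
  Position 1: "oe"
  Position 2: "em"
Bigrams = "po", "oe", "em"


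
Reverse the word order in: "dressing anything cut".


Original: "dressing anything cut"
Words (1..n): dressing | anything | cut
Reversed (n..1): cut | anything | dressing
Result = "cut anything dressing"


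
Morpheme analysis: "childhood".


Word: "childhood"
Morphemes: child / -hood
Each morpheme carries meaning
= 2 morphemes


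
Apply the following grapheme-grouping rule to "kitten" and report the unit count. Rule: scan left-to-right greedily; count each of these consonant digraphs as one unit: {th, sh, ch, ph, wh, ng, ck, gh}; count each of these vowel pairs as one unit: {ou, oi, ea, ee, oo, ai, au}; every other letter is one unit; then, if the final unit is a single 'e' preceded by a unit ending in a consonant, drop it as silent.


Word: "kitten" (6 letters)
Left-to-right scan:
  (1) 'k' (letter)
  (2) 'i' (letter)
  (3) 't' (letter)
  (4) 't' (letter)
  (5) 'e' (letter)
  (6) 'n' (letter)
Units from scan: 6
Sound units = 6 units


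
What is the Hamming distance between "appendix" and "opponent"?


Comparing character by character (same length = 8):
  Pos 0: 'a' vs 'o' !=
  Pos 1: 'p' vs 'p' =
  Pos 2: 'p' vs 'p' =
  Pos 3: 'e' vs 'o' !=
  Pos 4: 'n' vs 'n' =
  Pos 5: 'd' vs 'e' !=
  Pos 6: 'i' vs 'n' !=
  Pos 7: 'x' vs 't' !=
Hamming distance = 5


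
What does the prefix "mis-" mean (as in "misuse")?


Prefix: mis-
Example: misuse = mis- + use
Meaning = wrongly


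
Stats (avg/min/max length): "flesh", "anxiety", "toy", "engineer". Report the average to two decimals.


Lengths: "flesh"=5, "anxiety"=7, "toy"=3, "engineer"=8
Sum = 23, Count = 4
Average = 23/4 = 5.75
= avg=5.75, min=3, max=8


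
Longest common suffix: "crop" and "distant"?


Word 1: "crop"
Word 2: "distant"
Comparing from end:
  Pos -1: 'p' != 't' (stop)
LCS = "" (length 0)


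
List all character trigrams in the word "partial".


Word: "partial" (length 7)
Number of trigrams = 7 - 3 + 1 = 5
  Position 0: "par"
  Position 1: "art"
  Position 2: "rti"
  Position 3: "tia"
  Position 4: "ial"
Trigrams = "par", "art", "rti", "tia", "ial"


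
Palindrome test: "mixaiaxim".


Word: "mixaiaxim"
Reversed: "mixaiaxim"
Forward == Backward? mixaiaxim == mixaiaxim
Palindrome = Yes


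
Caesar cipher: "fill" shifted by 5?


Word: "fill"
Shift: 5
Each letter → (letter + shift) mod 26:
  'f' (5) + 5 = 10 → 'k'
  'i' (8) + 5 = 13 → 'n'
  'l' (11) + 5 = 16 → 'q'
  'l' (11) + 5 = 16 → 'q'
Result = "knqq"


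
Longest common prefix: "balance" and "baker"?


Word 1: "balance"
Word 2: "baker"
Comparing from start:
  Pos 0: 'b' == 'b'
  Pos 1: 'a' == 'a'
  Pos 2: 'l' != 'k' (stop)
LCP = "ba" (length 2)


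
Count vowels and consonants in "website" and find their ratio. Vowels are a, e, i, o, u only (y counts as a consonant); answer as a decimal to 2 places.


Word: "website"
Vowels (a,e,i,o,u): 3
Consonants: 4
Ratio = 3/4
= 0.75


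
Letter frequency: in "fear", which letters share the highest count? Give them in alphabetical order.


Word: "fear"
Letter counts:
  'a': 1
  'e': 1
  'f': 1
  'r': 1
Maximum count = 1
Most frequent = 'a', 'e', 'f', 'r' (1 time each)


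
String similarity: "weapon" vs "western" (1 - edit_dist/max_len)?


Word 1: "weapon" (length 6)
Word 2: "western" (length 7)
One optimal edit sequence:
  1. keep 'w'
  2. keep 'e'
  3. insert 's'  (+1)
  4. substitute 'a' -> 't'  (+1)
  5. substitute 'p' -> 'e'  (+1)
  6. substitute 'o' -> 'r'  (+1)
  7. keep 'n'
Edit distance = 4
Max length = max(6, 7) = 7
Similarity = 1 - 4/7
= 0.4286


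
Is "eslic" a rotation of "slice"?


Word: "slice", Candidate: "eslic"
Method: check if candidate is substring of word+word
"sliceslice" contains "eslic"? Yes
Is rotation = Yes


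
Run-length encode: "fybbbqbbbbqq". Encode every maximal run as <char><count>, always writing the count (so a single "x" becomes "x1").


String: "fybbbqbbbbqq"
Scanning for consecutive runs:
  'f' x 1
  'y' x 1
  'b' x 3
  'q' x 1
  'b' x 4
  'q' x 2
RLE = "f1y1b3q1b4q2"


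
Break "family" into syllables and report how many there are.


Word: "family"
Syllable breakdown: fam · i · ly
Counting: 3 parts
= 3 syllables


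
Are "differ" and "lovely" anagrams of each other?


Word 1: "differ" → sorted: deffir
Word 2: "lovely" → sorted: ellovy
Same letters? deffir != ellovy
Anagram = No


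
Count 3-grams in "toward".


Word: "toward" (length 6)
Number of 3-grams = length - 3 + 1 = 6 - 3 + 1
= 4


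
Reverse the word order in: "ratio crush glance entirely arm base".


Original: "ratio crush glance entirely arm base"
Words (1..n): ratio | crush | glance | entirely | arm | base
Reversed (n..1): base | arm | entirely | glance | crush | ratio
Result = "base arm entirely glance crush ratio"


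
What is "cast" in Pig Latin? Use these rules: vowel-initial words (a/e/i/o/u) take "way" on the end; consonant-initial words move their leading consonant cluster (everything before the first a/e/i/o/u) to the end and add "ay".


Word: "cast"
Starts with consonant(s) → move to end, add 'ay'
Consonant cluster: "c"
Pig Latin = "astcay"


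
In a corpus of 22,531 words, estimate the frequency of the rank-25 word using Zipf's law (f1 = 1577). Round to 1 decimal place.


Zipf's law: f(r) = f(1) / r
f(1) = 1577
f(25) = 1577 / 25
= 63.1 occurrences


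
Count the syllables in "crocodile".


Word: "crocodile"
Syllable breakdown: croc | o | dile
Counting: 3 parts
= 3 syllables


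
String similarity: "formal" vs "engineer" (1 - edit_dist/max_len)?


Word 1: "formal" (length 6)
Word 2: "engineer" (length 8)
One optimal edit sequence:
  1. insert 'e'  (+1)
  2. insert 'n'  (+1)
  3. substitute 'f' -> 'g'  (+1)
  4. substitute 'o' -> 'i'  (+1)
  5. substitute 'r' -> 'n'  (+1)
  6. substitute 'm' -> 'e'  (+1)
  7. substitute 'a' -> 'e'  (+1)
  8. substitute 'l' -> 'r'  (+1)
Edit distance = 8
Max length = max(6, 8) = 8
Similarity = 1 - 8/8
= 0.0000


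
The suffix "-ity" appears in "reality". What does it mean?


Suffix: -ity
Example: reality = real + -ity
Meaning = quality of


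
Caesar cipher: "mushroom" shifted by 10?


Word: "mushroom"
Shift: 10
Each letter → (letter + shift) mod 26:
  'm' (12) + 10 = 22 → 'w'
  'u' (20) + 10 = 4 → 'e'
  's' (18) + 10 = 2 → 'c'
  'h' (7) + 10 = 17 → 'r'
  'r' (17) + 10 = 1 → 'b'
  'o' (14) + 10 = 24 → 'y'
  'o' (14) + 10 = 24 → 'y'
  'm' (12) + 10 = 22 → 'w'
Result = "wecrbyyw"


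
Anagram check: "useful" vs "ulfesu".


Word 1: "useful" → sorted: eflsuu
Word 2: "ulfesu" → sorted: eflsuu
Same letters? eflsuu == eflsuu
Anagram = Yes


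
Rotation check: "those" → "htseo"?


Word: "those", Candidate: "htseo"
Method: check if candidate is substring of word+word
"thosethose" contains "htseo"? No
Is rotation = No


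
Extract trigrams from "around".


Word: "around" (length 6)
Number of trigrams = 6 - 3 + 1 = 4
  Position 0: "aro"
  Position 1: "rou"
  Position 2: "oun"
  Position 3: "und"
Trigrams = "aro", "rou", "oun", "und"


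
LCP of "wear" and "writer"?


Word 1: "wear"
Word 2: "writer"
Comparing from start:
  Pos 0: 'w' == 'w'
  Pos 1: 'e' != 'r' (stop)
LCP = "w" (length 1)


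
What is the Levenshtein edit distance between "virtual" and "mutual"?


Word 1: "virtual" (length 7)
Word 2: "mutual" (length 6)
One optimal edit sequence (insert/delete/substitute each cost 1):
  1. delete 'v'  (+1)
  2. substitute 'i' -> 'm'  (+1)
  3. substitute 'r' -> 'u'  (+1)
  4. keep 't'
  5. keep 'u'
  6. keep 'a'
  7. keep 'l'
Total edit operations: 3
Edit distance = 3


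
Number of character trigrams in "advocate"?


Word: "advocate" (length 8)
Number of 3-grams = length - 3 + 1 = 8 - 3 + 1
= 6


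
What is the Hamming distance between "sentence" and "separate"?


Comparing character by character (same length = 8):
  Pos 0: 's' vs 's' =
  Pos 1: 'e' vs 'e' =
  Pos 2: 'n' vs 'p' !=
  Pos 3: 't' vs 'a' !=
  Pos 4: 'e' vs 'r' !=
  Pos 5: 'n' vs 'a' !=
  Pos 6: 'c' vs 't' !=
  Pos 7: 'e' vs 'e' =
Hamming distance = 5


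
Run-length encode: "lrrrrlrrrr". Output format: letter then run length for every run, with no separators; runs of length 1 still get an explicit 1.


String: "lrrrrlrrrr"
Scanning for consecutive runs:
  'l' x 1
  'r' x 4
  'l' x 1
  'r' x 4
RLE = "l1r4l1r4"


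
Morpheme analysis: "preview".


Word: "preview"
Morphemes: pre- / view
Each morpheme carries meaning
= 2 morphemes


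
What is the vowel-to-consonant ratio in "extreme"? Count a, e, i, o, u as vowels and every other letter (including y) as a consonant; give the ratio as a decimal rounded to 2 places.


Word: "extreme"
Vowels (a,e,i,o,u): 3
Consonants: 4
Ratio = 3/4
= 0.75


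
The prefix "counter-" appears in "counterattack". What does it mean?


Prefix: counter-
As in: counterattack -> counter- + attack
Meaning = against / opposite


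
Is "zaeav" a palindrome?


Word: "zaeav"
Reversed: "vaeaz"
Forward == Backward? zaeav != vaeaz
Palindrome = No


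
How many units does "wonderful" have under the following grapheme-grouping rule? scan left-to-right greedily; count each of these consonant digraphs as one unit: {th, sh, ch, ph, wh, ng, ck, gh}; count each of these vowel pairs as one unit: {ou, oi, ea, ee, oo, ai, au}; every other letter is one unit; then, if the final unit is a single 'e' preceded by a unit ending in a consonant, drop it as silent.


Word: "wonderful" (9 letters)
Left-to-right scan:
  (1) 'w' (letter)
  (2) 'o' (letter)
  (3) 'n' (letter)
  (4) 'd' (letter)
  (5) 'e' (letter)
  (6) 'r' (letter)
  (7) 'f' (letter)
  (8) 'u' (letter)
  (9) 'l' (letter)
Units from scan: 9
Sound units = 9 units


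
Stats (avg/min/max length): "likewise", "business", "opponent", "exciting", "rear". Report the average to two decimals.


Lengths: "likewise"=8, "business"=8, "opponent"=8, "exciting"=8, "rear"=4
Sum = 36, Count = 5
Average = 36/5 = 7.20
= avg=7.20, min=4, max=8


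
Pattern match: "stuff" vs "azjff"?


Pattern of "stuff": [0, 1, 2, 3, 3]
Pattern of "azjff": [0, 1, 2, 3, 3]
Patterns match
Same pattern = Yes


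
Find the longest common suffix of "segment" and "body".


Word 1: "segment"
Word 2: "body"
Comparing from end:
  Pos -1: 't' != 'y' (stop)
LCS = "" (length 0)


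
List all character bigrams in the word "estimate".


Word: "estimate" (length 8)
Number of bigrams = 8 - 2 + 1 = 7
  Position 0: "es"
  Position 1: "st"
  Position 2: "ti"
  Position 3: "im"
  Position 4: "ma"
  Position 5: "at"
  Position 6: "te"
Bigrams = "es", "st", "ti", "im", "ma", "at", "te"


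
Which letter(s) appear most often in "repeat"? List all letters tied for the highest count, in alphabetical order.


Word: "repeat"
Letter counts:
  'a': 1
  'e': 2
  'p': 1
  'r': 1
  't': 1
Maximum count = 2
Most frequent = 'e' (2 times each)


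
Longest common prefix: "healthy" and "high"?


Word 1: "healthy"
Word 2: "high"
Comparing from start:
  Pos 0: 'h' == 'h'
  Pos 1: 'e' != 'i' (stop)
LCP = "h" (length 1)


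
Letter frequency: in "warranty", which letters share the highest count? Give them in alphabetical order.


Word: "warranty"
Letter counts:
  'a': 2
  'n': 1
  'r': 2
  't': 1
  'w': 1
  'y': 1
Maximum count = 2
Most frequent = 'a', 'r' (2 times each)


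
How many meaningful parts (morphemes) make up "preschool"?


Word: "preschool"
Morphemes: pre- / school
Each morpheme carries meaning
= 2 morphemes


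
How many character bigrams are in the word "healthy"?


Word: "healthy" (length 7)
Number of 2-grams = length - 2 + 1 = 7 - 2 + 1
= 6


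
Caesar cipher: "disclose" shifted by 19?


Word: "disclose"
Shift: 19
Each letter → (letter + shift) mod 26:
  'd' (3) + 19 = 22 → 'w'
  'i' (8) + 19 = 1 → 'b'
  's' (18) + 19 = 11 → 'l'
  'c' (2) + 19 = 21 → 'v'
  'l' (11) + 19 = 4 → 'e'
  'o' (14) + 19 = 7 → 'h'
  's' (18) + 19 = 11 → 'l'
  'e' (4) + 19 = 23 → 'x'
Result = "wblvehlx"


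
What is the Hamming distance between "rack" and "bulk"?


Comparing character by character (same length = 4):
  Pos 0: 'r' vs 'b' !=
  Pos 1: 'a' vs 'u' !=
  Pos 2: 'c' vs 'l' !=
  Pos 3: 'k' vs 'k' =
Hamming distance = 3


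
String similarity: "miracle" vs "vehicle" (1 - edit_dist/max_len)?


Word 1: "miracle" (length 7)
Word 2: "vehicle" (length 7)
One optimal edit sequence:
  1. substitute 'm' -> 'v'  (+1)
  2. substitute 'i' -> 'e'  (+1)
  3. substitute 'r' -> 'h'  (+1)
  4. substitute 'a' -> 'i'  (+1)
  5. keep 'c'
  6. keep 'l'
  7. keep 'e'
Edit distance = 4
Max length = max(7, 7) = 7
Similarity = 1 - 4/7
= 0.4286


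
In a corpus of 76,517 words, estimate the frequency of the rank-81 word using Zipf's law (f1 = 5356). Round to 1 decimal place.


Zipf's law: f(r) = f(1) / r
f(1) = 5356
f(81) = 5356 / 81
= 66.1 occurrences


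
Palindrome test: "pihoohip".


Word: "pihoohip"
Reversed: "pihoohip"
Forward == Backward? pihoohip == pihoohip
Palindrome = Yes


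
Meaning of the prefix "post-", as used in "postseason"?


Prefix: post-
As in: postseason -> post- + season
Meaning = after


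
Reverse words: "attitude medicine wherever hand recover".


Original: "attitude medicine wherever hand recover"
Words (1..n): attitude | medicine | wherever | hand | recover
Reversed (n..1): recover | hand | wherever | medicine | attitude
Result = "recover hand wherever medicine attitude"


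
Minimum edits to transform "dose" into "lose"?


Word 1: "dose" (length 4)
Word 2: "lose" (length 4)
One optimal edit sequence (insert/delete/substitute each cost 1):
  1. substitute 'd' -> 'l'  (+1)
  2. keep 'o'
  3. keep 's'
  4. keep 'e'
Total edit operations: 1
Edit distance = 1


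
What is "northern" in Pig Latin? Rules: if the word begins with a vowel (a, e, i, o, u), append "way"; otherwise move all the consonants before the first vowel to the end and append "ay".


Word: "northern"
Starts with consonant(s) → move to end, add 'ay'
Consonant cluster: "n"
Pig Latin = "orthernnay"


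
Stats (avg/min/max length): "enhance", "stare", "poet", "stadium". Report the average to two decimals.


Lengths: "enhance"=7, "stare"=5, "poet"=4, "stadium"=7
Sum = 23, Count = 4
Average = 23/4 = 5.75
= avg=5.75, min=4, max=7


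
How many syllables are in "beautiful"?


Word: "beautiful"
Syllable breakdown: beau · ti · ful
Counting: 3 parts
= 3 syllables


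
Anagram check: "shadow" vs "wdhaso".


Word 1: "shadow" → sorted: adhosw
Word 2: "wdhaso" → sorted: adhosw
Same letters? adhosw == adhosw
Anagram = Yes


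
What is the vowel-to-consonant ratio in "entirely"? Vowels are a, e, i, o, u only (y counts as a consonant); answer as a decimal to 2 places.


Word: "entirely"
Vowels (a,e,i,o,u): 3
Consonants: 5
Ratio = 3/5
= 0.60


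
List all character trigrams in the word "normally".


Word: "normally" (length 8)
Number of trigrams = 8 - 3 + 1 = 6
  Position 0: "nor"
  Position 1: "orm"
  Position 2: "rma"
  Position 3: "mal"
  Position 4: "all"
  Position 5: "lly"
Trigrams = "nor", "orm", "rma", "mal", "all", "lly"


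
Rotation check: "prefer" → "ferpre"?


Word: "prefer", Candidate: "ferpre"
Method: check if candidate is substring of word+word
"preferprefer" contains "ferpre"? Yes
Is rotation = Yes


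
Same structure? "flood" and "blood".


Pattern of "flood": [0, 1, 2, 2, 3]
Pattern of "blood": [0, 1, 2, 2, 3]
Patterns match
Same pattern = Yes


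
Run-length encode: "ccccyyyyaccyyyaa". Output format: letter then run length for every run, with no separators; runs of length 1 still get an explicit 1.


String: "ccccyyyyaccyyyaa"
Scanning for consecutive runs:
  'c' x 4
  'y' x 4
  'a' x 1
  'c' x 2
  'y' x 3
  'a' x 2
RLE = "c4y4a1c2y3a2"


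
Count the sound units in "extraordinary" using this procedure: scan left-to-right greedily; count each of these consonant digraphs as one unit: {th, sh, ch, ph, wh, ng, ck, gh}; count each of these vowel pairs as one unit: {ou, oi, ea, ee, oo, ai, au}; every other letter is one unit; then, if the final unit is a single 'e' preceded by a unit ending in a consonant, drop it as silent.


Word: "extraordinary" (13 letters)
Left-to-right scan:
  1. 'e' (letter)
  2. 'x' (letter)
  3. 't' (letter)
  4. 'r' (letter)
  5. 'a' (letter)
  6. 'o' (letter)
  7. 'r' (letter)
  8. 'd' (letter)
  9. 'i' (letter)
  10. 'n' (letter)
  11. 'a' (letter)
  12. 'r' (letter)
  13. 'y' (letter)
Units from scan: 13
Sound units = 13 units


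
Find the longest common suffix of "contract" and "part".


Word 1: "contract"
Word 2: "part"
Comparing from end:
  Pos -1: 't' == 't'
  Pos -2: 'c' != 'r' (stop)
LCS = "t" (length 1)


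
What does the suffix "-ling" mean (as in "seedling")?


Suffix: -ling
Example: seedling (seed + -ling)
Meaning = small / young


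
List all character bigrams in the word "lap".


Word: "lap" (length 3)
Number of bigrams = 3 - 2 + 1 = 2
  Position 0: "la"
  Position 1: "ap"
Bigrams = "la", "ap"


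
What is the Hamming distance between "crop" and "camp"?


Comparing character by character (same length = 4):
  Pos 0: 'c' vs 'c' =
  Pos 1: 'r' vs 'a' !=
  Pos 2: 'o' vs 'm' !=
  Pos 3: 'p' vs 'p' =
Hamming distance = 2


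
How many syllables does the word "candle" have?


Word: "candle"
Syllable breakdown: can · dle
Counting: 2 parts
= 2 syllables


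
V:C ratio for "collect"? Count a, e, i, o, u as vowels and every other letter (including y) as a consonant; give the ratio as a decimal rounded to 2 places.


Word: "collect"
Vowels (a,e,i,o,u): 2
Consonants: 5
Ratio = 2/5
= 0.40


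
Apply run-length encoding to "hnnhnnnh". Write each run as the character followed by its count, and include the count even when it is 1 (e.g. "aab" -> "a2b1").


String: "hnnhnnnh"
Scanning for consecutive runs:
  'h' x 1
  'n' x 2
  'h' x 1
  'n' x 3
  'h' x 1
RLE = "h1n2h1n3h1"


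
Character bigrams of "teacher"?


Word: "teacher" (length 7)
Number of bigrams = 7 - 2 + 1 = 6
  Position 0: "te"
  Position 1: "ea"
  Position 2: "ac"
  Position 3: "ch"
  Position 4: "he"
  Position 5: "er"
Bigrams = "te", "ea", "ac", "ch", "he", "er"


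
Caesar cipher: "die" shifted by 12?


Word: "die"
Shift: 12
Each letter → (letter + shift) mod 26:
  'd' (3) + 12 = 15 → 'p'
  'i' (8) + 12 = 20 → 'u'
  'e' (4) + 12 = 16 → 'q'
Result = "puq"


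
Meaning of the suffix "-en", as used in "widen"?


Suffix: -en
As in: widen -> wide + -en, with a spelling change
Meaning = to make / become


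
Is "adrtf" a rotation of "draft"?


Word: "draft", Candidate: "adrtf"
Method: check if candidate is substring of word+word
"draftdraft" contains "adrtf"? No
Is rotation = No


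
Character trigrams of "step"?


Word: "step" (length 4)
Number of trigrams = 4 - 3 + 1 = 2
  Position 0: "ste"
  Position 1: "tep"
Trigrams = "ste", "tep"


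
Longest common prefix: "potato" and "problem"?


Word 1: "potato"
Word 2: "problem"
Comparing from start:
  Pos 0: 'p' == 'p'
  Pos 1: 'o' != 'r' (stop)
LCP = "p" (length 1)


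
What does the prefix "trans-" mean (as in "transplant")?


Prefix: trans-
Example: transplant = trans- + plant
Meaning = across


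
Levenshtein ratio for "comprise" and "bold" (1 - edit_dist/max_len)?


Word 1: "comprise" (length 8)
Word 2: "bold" (length 4)
One optimal edit sequence:
  1. substitute 'c' -> 'b'  (+1)
  2. keep 'o'
  3. delete 'm'  (+1)
  4. delete 'p'  (+1)
  5. delete 'r'  (+1)
  6. delete 'i'  (+1)
  7. substitute 's' -> 'l'  (+1)
  8. substitute 'e' -> 'd'  (+1)
Edit distance = 7
Max length = max(8, 4) = 8
Similarity = 1 - 7/8
= 0.1250


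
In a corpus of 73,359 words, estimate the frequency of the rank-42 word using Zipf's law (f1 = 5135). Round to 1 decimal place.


Zipf's law: f(r) = f(1) / r
f(1) = 5135
f(42) = 5135 / 42
= 122.3 occurrences


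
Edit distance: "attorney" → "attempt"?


Word 1: "attorney" (length 8)
Word 2: "attempt" (length 7)
One optimal edit sequence (insert/delete/substitute each cost 1):
  1. keep 'a'
  2. keep 't'
  3. keep 't'
  4. delete 'o'  (+1)
  5. substitute 'r' -> 'e'  (+1)
  6. substitute 'n' -> 'm'  (+1)
  7. substitute 'e' -> 'p'  (+1)
  8. substitute 'y' -> 't'  (+1)
Total edit operations: 5
Edit distance = 5


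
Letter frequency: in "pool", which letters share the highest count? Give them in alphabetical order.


Word: "pool"
Letter counts:
  'l': 1
  'o': 2
  'p': 1
Maximum count = 2
Most frequent = 'o' (2 times each)


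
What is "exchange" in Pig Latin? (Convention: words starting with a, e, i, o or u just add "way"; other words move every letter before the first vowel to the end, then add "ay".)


Word: "exchange"
Starts with vowel → add 'way'
Pig Latin = "exchangeway"


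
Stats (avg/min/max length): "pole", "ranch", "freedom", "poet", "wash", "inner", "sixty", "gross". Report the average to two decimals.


Lengths: "pole"=4, "ranch"=5, "freedom"=7, "poet"=4, "wash"=4, "inner"=5, "sixty"=5, "gross"=5
Sum = 39, Count = 8
Average = 39/8 = 4.88
= avg=4.88, min=4, max=7


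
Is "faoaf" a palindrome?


Word: "faoaf"
Reversed: "faoaf"
Forward == Backward? faoaf == faoaf
Palindrome = Yes


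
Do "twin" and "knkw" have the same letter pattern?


Pattern of "twin": [0, 1, 2, 3]
Pattern of "knkw": [0, 1, 0, 2]
Patterns do not match
Same pattern = No


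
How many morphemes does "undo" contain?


Word: "undo"
Morphemes: un- | do
Each morpheme carries meaning
= 2 morphemes


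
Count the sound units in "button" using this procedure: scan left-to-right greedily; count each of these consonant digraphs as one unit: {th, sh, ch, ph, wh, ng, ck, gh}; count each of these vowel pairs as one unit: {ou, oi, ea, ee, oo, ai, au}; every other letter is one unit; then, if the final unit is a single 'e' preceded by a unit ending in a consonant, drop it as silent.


Word: "button" (6 letters)
Left-to-right scan:
  [1] 'b' (letter)
  [2] 'u' (letter)
  [3] 't' (letter)
  [4] 't' (letter)
  [5] 'o' (letter)
  [6] 'n' (letter)
Units from scan: 6
Sound units = 6 units


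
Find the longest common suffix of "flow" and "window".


Word 1: "flow"
Word 2: "window"
Comparing from end:
  Pos -1: 'w' == 'w'
  Pos -2: 'o' == 'o'
  Pos -3: 'l' != 'd' (stop)
LCS = "ow" (length 2)


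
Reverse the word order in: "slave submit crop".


Original: "slave submit crop"
Words (1..n): slave | submit | crop
Reversed (n..1): crop | submit | slave
Result = "crop submit slave"


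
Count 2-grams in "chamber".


Word: "chamber" (length 7)
Number of 2-grams = length - 2 + 1 = 7 - 2 + 1
= 6


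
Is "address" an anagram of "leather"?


Word 1: "leather" → sorted: aeehlrt
Word 2: "address" → sorted: adderss
Same letters? aeehlrt != adderss
Anagram = No


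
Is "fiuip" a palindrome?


Word: "fiuip"
Reversed: "piuif"
Forward == Backward? fiuip != piuif
Palindrome = No


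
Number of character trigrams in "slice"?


Word: "slice" (length 5)
Number of 3-grams = length - 3 + 1 = 5 - 3 + 1
= 3


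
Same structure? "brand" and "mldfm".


Pattern of "brand": [0, 1, 2, 3, 4]
Pattern of "mldfm": [0, 1, 2, 3, 0]
Patterns do not match
Same pattern = No


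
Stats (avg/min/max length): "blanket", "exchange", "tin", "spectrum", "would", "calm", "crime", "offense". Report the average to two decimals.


Lengths: "blanket"=7, "exchange"=8, "tin"=3, "spectrum"=8, "would"=5, "calm"=4, "crime"=5, "offense"=7
Sum = 47, Count = 8
Average = 47/8 = 5.88
= avg=5.88, min=3, max=8


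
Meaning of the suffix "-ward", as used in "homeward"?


Suffix: -ward
Example: homeward (home + -ward)
Meaning = in the direction of


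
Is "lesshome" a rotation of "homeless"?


Word: "homeless", Candidate: "lesshome"
Method: check if candidate is substring of word+word
"homelesshomeless" contains "lesshome"? Yes
Is rotation = Yes


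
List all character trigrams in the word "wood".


Word: "wood" (length 4)
Number of trigrams = 4 - 3 + 1 = 2
  Position 0: "woo"
  Position 1: "ood"
Trigrams = "woo", "ood"


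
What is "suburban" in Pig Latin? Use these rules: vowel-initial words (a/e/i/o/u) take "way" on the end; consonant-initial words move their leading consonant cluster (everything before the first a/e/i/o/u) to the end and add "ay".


Word: "suburban"
Starts with consonant(s) → move to end, add 'ay'
Consonant cluster: "s"
Pig Latin = "uburbansay"


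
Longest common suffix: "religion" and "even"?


Word 1: "religion"
Word 2: "even"
Comparing from end:
  Pos -1: 'n' == 'n'
  Pos -2: 'o' != 'e' (stop)
LCS = "n" (length 1)


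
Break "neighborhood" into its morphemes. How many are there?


Word: "neighborhood"
Morphemes: neighbor + -hood
Each morpheme carries meaning
= 2 morphemes


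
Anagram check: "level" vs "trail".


Word 1: "level" → sorted: eellv
Word 2: "trail" → sorted: ailrt
Same letters? eellv != ailrt
Anagram = No


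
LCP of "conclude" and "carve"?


Word 1: "conclude"
Word 2: "carve"
Comparing from start:
  Pos 0: 'c' == 'c'
  Pos 1: 'o' != 'a' (stop)
LCP = "c" (length 1)


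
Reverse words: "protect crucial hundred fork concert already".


Original: "protect crucial hundred fork concert already"
Words (1..n): protect | crucial | hundred | fork | concert | already
Reversed (n..1): already | concert | fork | hundred | crucial | protect
Result = "already concert fork hundred crucial protect"


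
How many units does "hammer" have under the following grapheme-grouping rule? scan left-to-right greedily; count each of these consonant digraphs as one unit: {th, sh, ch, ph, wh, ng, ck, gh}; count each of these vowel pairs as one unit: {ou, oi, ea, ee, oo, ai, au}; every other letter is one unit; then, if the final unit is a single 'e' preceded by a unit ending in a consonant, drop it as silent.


Word: "hammer" (6 letters)
Left-to-right scan:
  1. 'h' (letter)
  2. 'a' (letter)
  3. 'm' (letter)
  4. 'm' (letter)
  5. 'e' (letter)
  6. 'r' (letter)
Units from scan: 6
Sound units = 6 units


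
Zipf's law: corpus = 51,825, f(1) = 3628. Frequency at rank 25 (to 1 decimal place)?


Zipf's law: f(r) = f(1) / r
f(1) = 3628
f(25) = 3628 / 25
= 145.1 occurrences


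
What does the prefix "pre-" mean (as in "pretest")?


Prefix: pre-
As in: pretest -> pre- + test
Meaning = before


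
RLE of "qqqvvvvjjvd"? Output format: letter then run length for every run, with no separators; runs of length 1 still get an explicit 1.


String: "qqqvvvvjjvd"
Scanning for consecutive runs:
  'q' x 3
  'v' x 4
  'j' x 2
  'v' x 1
  'd' x 1
RLE = "q3v4j2v1d1"


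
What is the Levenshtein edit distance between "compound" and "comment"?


Word 1: "compound" (length 8)
Word 2: "comment" (length 7)
One optimal edit sequence (insert/delete/substitute each cost 1):
  1. keep 'c'
  2. keep 'o'
  3. keep 'm'
  4. delete 'p'  (+1)
  5. substitute 'o' -> 'm'  (+1)
  6. substitute 'u' -> 'e'  (+1)
  7. keep 'n'
  8. substitute 'd' -> 't'  (+1)
Total edit operations: 4
Edit distance = 4


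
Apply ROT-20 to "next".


Word: "next"
Shift: 20
Each letter → (letter + shift) mod 26:
  'n' (13) + 20 = 7 → 'h'
  'e' (4) + 20 = 24 → 'y'
  'x' (23) + 20 = 17 → 'r'
  't' (19) + 20 = 13 → 'n'
Result = "hyrn"


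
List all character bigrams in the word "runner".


Word: "runner" (length 6)
Number of bigrams = 6 - 2 + 1 = 5
  Position 0: "ru"
  Position 1: "un"
  Position 2: "nn"
  Position 3: "ne"
  Position 4: "er"
Bigrams = "ru", "un", "nn", "ne", "er"


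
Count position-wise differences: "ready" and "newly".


Comparing character by character (same length = 5):
  Pos 0: 'r' vs 'n' !=
  Pos 1: 'e' vs 'e' =
  Pos 2: 'a' vs 'w' !=
  Pos 3: 'd' vs 'l' !=
  Pos 4: 'y' vs 'y' =
Hamming distance = 3


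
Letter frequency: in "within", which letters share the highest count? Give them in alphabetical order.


Word: "within"
Letter counts:
  'h': 1
  'i': 2
  'n': 1
  't': 1
  'w': 1
Maximum count = 2
Most frequent = 'i' (2 times each)


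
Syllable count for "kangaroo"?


Word: "kangaroo"
Syllable breakdown: kan-ga-roo
Counting: 3 parts
= 3 syllables


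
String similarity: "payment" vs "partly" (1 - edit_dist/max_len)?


Word 1: "payment" (length 7)
Word 2: "partly" (length 6)
One optimal edit sequence:
  1. keep 'p'
  2. keep 'a'
  3. delete 'y'  (+1)
  4. substitute 'm' -> 'r'  (+1)
  5. substitute 'e' -> 't'  (+1)
  6. substitute 'n' -> 'l'  (+1)
  7. substitute 't' -> 'y'  (+1)
Edit distance = 5
Max length = max(7, 6) = 7
Similarity = 1 - 5/7
= 0.2857


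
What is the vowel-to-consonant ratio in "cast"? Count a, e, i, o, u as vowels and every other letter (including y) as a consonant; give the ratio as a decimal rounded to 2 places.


Word: "cast"
Vowels (a,e,i,o,u): 1
Consonants: 3
Ratio = 1/3
= 0.33


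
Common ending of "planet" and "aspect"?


Word 1: "planet"
Word 2: "aspect"
Comparing from end:
  Pos -1: 't' == 't'
  Pos -2: 'e' != 'c' (stop)
LCS = "t" (length 1)


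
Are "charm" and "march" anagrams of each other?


Word 1: "charm" → sorted: achmr
Word 2: "march" → sorted: achmr
Same letters? achmr == achmr
Anagram = Yes


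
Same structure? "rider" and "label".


Pattern of "rider": [0, 1, 2, 3, 0]
Pattern of "label": [0, 1, 2, 3, 0]
Patterns match
Same pattern = Yes


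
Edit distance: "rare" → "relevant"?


Word 1: "rare" (length 4)
Word 2: "relevant" (length 8)
One optimal edit sequence (insert/delete/substitute each cost 1):
  1. keep 'r'
  2. insert 'e'  (+1)
  3. insert 'l'  (+1)
  4. insert 'e'  (+1)
  5. insert 'v'  (+1)
  6. keep 'a'
  7. substitute 'r' -> 'n'  (+1)
  8. substitute 'e' -> 't'  (+1)
Total edit operations: 6
Edit distance = 6


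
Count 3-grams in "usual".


Word: "usual" (length 5)
Number of 3-grams = length - 3 + 1 = 5 - 3 + 1
= 3


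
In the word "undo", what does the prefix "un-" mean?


Prefix: un-
As in: undo -> un- + do
Meaning = not / reverse


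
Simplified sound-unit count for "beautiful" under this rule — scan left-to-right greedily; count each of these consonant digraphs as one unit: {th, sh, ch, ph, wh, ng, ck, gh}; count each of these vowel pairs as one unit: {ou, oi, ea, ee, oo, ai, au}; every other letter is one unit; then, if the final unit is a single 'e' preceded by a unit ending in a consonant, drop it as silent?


Word: "beautiful" (9 letters)
Left-to-right scan:
  1. 'b' (letter)
  2. 'ea' (vowel-pair)
  3. 'u' (letter)
  4. 't' (letter)
  5. 'i' (letter)
  6. 'f' (letter)
  7. 'u' (letter)
  8. 'l' (letter)
Units from scan: 8
Sound units = 8 units


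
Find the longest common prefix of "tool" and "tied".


Word 1: "tool"
Word 2: "tied"
Comparing from start:
  Pos 0: 't' == 't'
  Pos 1: 'o' != 'i' (stop)
LCP = "t" (length 1)


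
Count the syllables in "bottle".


Word: "bottle"
Syllable breakdown: bot-tle
Counting: 2 parts
= 2 syllables


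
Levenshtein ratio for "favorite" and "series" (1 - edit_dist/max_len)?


Word 1: "favorite" (length 8)
Word 2: "series" (length 6)
One optimal edit sequence:
  1. delete 'f'  (+1)
  2. delete 'a'  (+1)
  3. substitute 'v' -> 's'  (+1)
  4. substitute 'o' -> 'e'  (+1)
  5. keep 'r'
  6. keep 'i'
  7. substitute 't' -> 'e'  (+1)
  8. substitute 'e' -> 's'  (+1)
Edit distance = 6
Max length = max(8, 6) = 8
Similarity = 1 - 6/8
= 0.2500


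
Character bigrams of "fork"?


Word: "fork" (length 4)
Number of bigrams = 4 - 2 + 1 = 3
  Position 0: "fo"
  Position 1: "or"
  Position 2: "rk"
Bigrams = "fo", "or", "rk"


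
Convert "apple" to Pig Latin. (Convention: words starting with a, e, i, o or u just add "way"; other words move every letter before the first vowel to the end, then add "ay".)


Word: "apple"
Starts with vowel → add 'way'
Pig Latin = "appleway"


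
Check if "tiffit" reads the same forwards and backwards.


Word: "tiffit"
Reversed: "tiffit"
Forward == Backward? tiffit == tiffit
Palindrome = Yes


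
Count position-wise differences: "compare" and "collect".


Comparing character by character (same length = 7):
  Pos 0: 'c' vs 'c' =
  Pos 1: 'o' vs 'o' =
  Pos 2: 'm' vs 'l' !=
  Pos 3: 'p' vs 'l' !=
  Pos 4: 'a' vs 'e' !=
  Pos 5: 'r' vs 'c' !=
  Pos 6: 'e' vs 't' !=
Hamming distance = 5


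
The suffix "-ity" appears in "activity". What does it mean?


Suffix: -ity
Example: activity (active + -ity, with a spelling change)
Meaning = quality of


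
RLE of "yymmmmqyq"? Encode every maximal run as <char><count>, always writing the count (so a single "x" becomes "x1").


String: "yymmmmqyq"
Scanning for consecutive runs:
  'y' x 2
  'm' x 4
  'q' x 1
  'y' x 1
  'q' x 1
RLE = "y2m4q1y1q1"


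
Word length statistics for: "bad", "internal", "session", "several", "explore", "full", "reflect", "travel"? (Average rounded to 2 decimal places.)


Lengths: "bad"=3, "internal"=8, "session"=7, "several"=7, "explore"=7, "full"=4, "reflect"=7, "travel"=6
Sum = 49, Count = 8
Average = 49/8 = 6.13
= avg=6.13, min=3, max=8


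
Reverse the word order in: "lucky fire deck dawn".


Original: "lucky fire deck dawn"
Words (1..n): lucky | fire | deck | dawn
Reversed (n..1): dawn | deck | fire | lucky
Result = "dawn deck fire lucky"


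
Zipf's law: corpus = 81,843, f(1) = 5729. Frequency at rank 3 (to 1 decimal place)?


Zipf's law: f(r) = f(1) / r
f(1) = 5729
f(3) = 5729 / 3
= 1909.7 occurrences


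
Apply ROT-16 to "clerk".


Word: "clerk"
Shift: 16
Each letter → (letter + shift) mod 26:
  'c' (2) + 16 = 18 → 's'
  'l' (11) + 16 = 1 → 'b'
  'e' (4) + 16 = 20 → 'u'
  'r' (17) + 16 = 7 → 'h'
  'k' (10) + 16 = 0 → 'a'
Result = "sbuha"


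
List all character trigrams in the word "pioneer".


Word: "pioneer" (length 7)
Number of trigrams = 7 - 3 + 1 = 5
  Position 0: "pio"
  Position 1: "ion"
  Position 2: "one"
  Position 3: "nee"
  Position 4: "eer"
Trigrams = "pio", "ion", "one", "nee", "eer"


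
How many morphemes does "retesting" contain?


Word: "retesting"
Morphemes: re- + test + -ing
Each morpheme carries meaning
= 3 morphemes


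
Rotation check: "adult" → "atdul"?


Word: "adult", Candidate: "atdul"
Method: check if candidate is substring of word+word
"adultadult" contains "atdul"? No
Is rotation = No


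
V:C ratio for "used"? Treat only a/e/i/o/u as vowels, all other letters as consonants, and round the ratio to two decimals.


Word: "used"
Vowels (a,e,i,o,u): 2
Consonants: 2
Ratio = 2/2
= 1.00


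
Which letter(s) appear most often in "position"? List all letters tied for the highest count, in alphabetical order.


Word: "position"
Letter counts:
  'i': 2
  'n': 1
  'o': 2
  'p': 1
  's': 1
  't': 1
Maximum count = 2
Most frequent = 'i', 'o' (2 times each)


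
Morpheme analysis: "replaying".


Word: "replaying"
Morphemes: re- | play | -ing
Each morpheme carries meaning
= 3 morphemes


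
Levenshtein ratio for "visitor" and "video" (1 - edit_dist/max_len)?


Word 1: "visitor" (length 7)
Word 2: "video" (length 5)
One optimal edit sequence:
  1. keep 'v'
  2. keep 'i'
  3. delete 's'  (+1)
  4. substitute 'i' -> 'd'  (+1)
  5. substitute 't' -> 'e'  (+1)
  6. keep 'o'
  7. delete 'r'  (+1)
Edit distance = 4
Max length = max(7, 5) = 7
Similarity = 1 - 4/7
= 0.4286


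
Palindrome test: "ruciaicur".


Word: "ruciaicur"
Reversed: "ruciaicur"
Forward == Backward? ruciaicur == ruciaicur
Palindrome = Yes


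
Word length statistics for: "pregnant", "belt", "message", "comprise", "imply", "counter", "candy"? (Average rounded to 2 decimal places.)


Lengths: "pregnant"=8, "belt"=4, "message"=7, "comprise"=8, "imply"=5, "counter"=7, "candy"=5
Sum = 44, Count = 7
Average = 44/7 = 6.29
= avg=6.29, min=4, max=8


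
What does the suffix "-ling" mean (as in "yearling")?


Suffix: -ling
Example: yearling = year + -ling
Meaning = small / young


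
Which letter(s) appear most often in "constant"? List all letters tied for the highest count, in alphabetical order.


Word: "constant"
Letter counts:
  'a': 1
  'c': 1
  'n': 2
  'o': 1
  's': 1
  't': 2
Maximum count = 2
Most frequent = 'n', 't' (2 times each)


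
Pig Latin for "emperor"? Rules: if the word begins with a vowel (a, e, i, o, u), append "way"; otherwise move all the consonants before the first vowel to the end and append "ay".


Word: "emperor"
Starts with vowel → add 'way'
Pig Latin = "emperorway"


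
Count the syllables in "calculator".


Word: "calculator"
Syllable breakdown: cal-cu-la-tor
Counting: 4 parts
= 4 syllables


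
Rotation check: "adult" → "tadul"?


Word: "adult", Candidate: "tadul"
Method: check if candidate is substring of word+word
"adultadult" contains "tadul"? Yes
Is rotation = Yes


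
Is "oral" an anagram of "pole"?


Word 1: "pole" → sorted: elop
Word 2: "oral" → sorted: alor
Same letters? elop != alor
Anagram = No


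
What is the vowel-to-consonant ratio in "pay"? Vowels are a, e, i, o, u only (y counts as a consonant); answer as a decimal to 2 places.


Word: "pay"
Vowels (a,e,i,o,u): 1
Consonants: 2
Ratio = 1/2
= 0.50


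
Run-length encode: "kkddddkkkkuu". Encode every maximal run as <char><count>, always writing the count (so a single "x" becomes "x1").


String: "kkddddkkkkuu"
Scanning for consecutive runs:
  'k' x 2
  'd' x 4
  'k' x 4
  'u' x 2
RLE = "k2d4k4u2"


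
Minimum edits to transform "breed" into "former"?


Word 1: "breed" (length 5)
Word 2: "former" (length 6)
One optimal edit sequence (insert/delete/substitute each cost 1):
  1. insert 'f'  (+1)
  2. substitute 'b' -> 'o'  (+1)
  3. keep 'r'
  4. substitute 'e' -> 'm'  (+1)
  5. keep 'e'
  6. substitute 'd' -> 'r'  (+1)
Total edit operations: 4
Edit distance = 4


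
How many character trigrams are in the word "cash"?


Word: "cash" (length 4)
Number of 3-grams = length - 3 + 1 = 4 - 3 + 1
= 2


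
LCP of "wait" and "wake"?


Word 1: "wait"
Word 2: "wake"
Comparing from start:
  Pos 0: 'w' == 'w'
  Pos 1: 'a' == 'a'
  Pos 2: 'i' != 'k' (stop)
LCP = "wa" (length 2)


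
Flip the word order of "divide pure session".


Original: "divide pure session"
Words (1..n): divide | pure | session
Reversed (n..1): session | pure | divide
Result = "session pure divide"


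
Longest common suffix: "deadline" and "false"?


Word 1: "deadline"
Word 2: "false"
Comparing from end:
  Pos -1: 'e' == 'e'
  Pos -2: 'n' != 's' (stop)
LCS = "e" (length 1)
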